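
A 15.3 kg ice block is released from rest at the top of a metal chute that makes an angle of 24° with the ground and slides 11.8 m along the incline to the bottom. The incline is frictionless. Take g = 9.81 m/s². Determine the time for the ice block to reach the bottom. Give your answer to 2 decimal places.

2.43 s

The weight component along the incline is mg sin 24° = 61.048 N and the normal force is N = mg cos 24° = 137.117 N.
With no friction, a = g sin 24° = 3.9901 m/s².
Starting from rest, L = ½at², so t = √(2L/a) = √(2 × 11.8 / 3.9901) = 2.4320 s.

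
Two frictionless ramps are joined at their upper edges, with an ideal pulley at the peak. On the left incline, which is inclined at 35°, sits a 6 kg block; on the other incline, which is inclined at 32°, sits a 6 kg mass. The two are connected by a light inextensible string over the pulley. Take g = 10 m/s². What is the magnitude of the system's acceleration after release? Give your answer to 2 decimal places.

0.22 m/s²

Resolve each weight along its own incline: the 6 kg mass has component 6 × 10 × sin 35° = 34.415 N down its slope, and the 6 kg mass has 6 × 10 × sin 32° = 31.795 N down its slope.
The 6 kg side's 34.415 N exceeds the other side's 31.795 N, so that mass slides down and the 6 kg mass slides up. Taking that direction as positive, Newton's second law for the whole system gives 34.415 − 31.795 = (6 + 6) a, so a = 2.620 / 12 = 0.2183 m/s².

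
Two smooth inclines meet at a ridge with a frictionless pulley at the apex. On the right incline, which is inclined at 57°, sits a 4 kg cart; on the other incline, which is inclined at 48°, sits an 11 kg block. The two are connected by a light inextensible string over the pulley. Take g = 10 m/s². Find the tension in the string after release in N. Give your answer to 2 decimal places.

46.40 N

Resolve each weight along its own incline: the 4 kg mass has component 4 × 10 × sin 57° = 33.547 N down its slope, and the 11 kg mass has 11 × 10 × sin 48° = 81.746 N down its slope.
The 11 kg side's 81.746 N exceeds the other side's 33.547 N, so that mass slides down and the 4 kg mass slides up. Taking that direction as positive, Newton's second law for the whole system gives 81.746 − 33.547 = (4 + 11) a, so a = 48.199 / 15 = 3.2133 m/s².
For the 4 kg mass (up-slope positive): T − 33.547 = 4 × 3.2133, so T = 46.400 N.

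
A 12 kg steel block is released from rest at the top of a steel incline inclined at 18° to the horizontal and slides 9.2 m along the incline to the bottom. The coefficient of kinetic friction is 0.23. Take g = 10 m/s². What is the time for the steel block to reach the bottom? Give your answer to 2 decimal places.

4.51 s

The weight component along the incline is mg sin 18° = 37.082 N and the normal force is N = mg cos 18° = 114.127 N.
Friction up the slope is f = μN = 0.23 × 114.127 = 26.249 N, so the net downslope force is 37.082 − 26.249 = 10.833 N and a = 10.833 / 12 = 0.9028 m/s².
Starting from rest, L = ½at², so t = √(2L/a) = √(2 × 9.2 / 0.9028) = 4.5145 s.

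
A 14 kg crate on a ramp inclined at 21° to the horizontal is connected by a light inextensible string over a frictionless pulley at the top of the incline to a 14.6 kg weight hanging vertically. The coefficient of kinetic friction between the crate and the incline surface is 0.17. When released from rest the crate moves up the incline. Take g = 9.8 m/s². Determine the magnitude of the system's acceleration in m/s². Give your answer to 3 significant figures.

2.52 m/s²

For the crate on the incline: the weight component along the slope is m₁g sin 21° = 14 × 9.8 × 0.3584 = 49.172 N and the normal force is N = m₁g cos 21° = 128.087 N.
Kinetic friction opposes the crate's motion up the incline: f = μN = 0.17 × 128.087 = 21.775 N acting down the slope.
Newton's second law for the crate (up-slope positive): T − 49.172 − 21.775 = 14 a. For the hanging weight (downward positive): 14.6 × 9.8 − T = 14.6 a.
Adding the two equations eliminates T: 72.133 = 28.6 a, so a = 2.5221 m/s².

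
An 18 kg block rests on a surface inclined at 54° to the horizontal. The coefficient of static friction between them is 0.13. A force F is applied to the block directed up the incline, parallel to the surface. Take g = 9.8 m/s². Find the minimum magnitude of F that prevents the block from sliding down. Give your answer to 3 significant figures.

The normal force is N = mg cos 54° = 103.685 N. With F at its minimum the block is on the verge of sliding down, so static friction is at its maximum μ_s N = 0.13 × 103.685 = 13.479 N and acts up the slope.
Equilibrium along the incline: F + μ_s N = mg sin 54°, so F = 142.711 − 13.479 = 129.232 N.

129 N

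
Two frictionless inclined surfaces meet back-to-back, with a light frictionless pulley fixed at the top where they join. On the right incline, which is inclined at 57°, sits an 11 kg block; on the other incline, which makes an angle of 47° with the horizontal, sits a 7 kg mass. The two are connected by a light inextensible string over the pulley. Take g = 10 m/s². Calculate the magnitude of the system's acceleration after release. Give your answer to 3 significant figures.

Resolve each weight along its own incline: the 11 kg mass has component 11 × 10 × sin 57° = 92.254 N down its slope, and the 7 kg mass has 7 × 10 × sin 47° = 51.195 N down its slope.
The 11 kg side's 92.254 N exceeds the other side's 51.195 N, so that mass slides down and the 7 kg mass slides up. Taking that direction as positive, Newton's second law for the whole system gives 92.254 − 51.195 = (11 + 7) a, so a = 41.059 / 18 = 2.2811 m/s².

2.28 m/s²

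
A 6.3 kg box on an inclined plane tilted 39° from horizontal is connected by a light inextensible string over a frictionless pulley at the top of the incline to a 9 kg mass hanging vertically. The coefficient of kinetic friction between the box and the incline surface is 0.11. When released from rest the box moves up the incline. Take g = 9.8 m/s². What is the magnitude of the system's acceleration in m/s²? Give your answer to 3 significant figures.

2.88 m/s²

For the box on the incline: the weight component along the slope is m₁g sin 39° = 6.3 × 9.8 × 0.6293 = 38.853 N and the normal force is N = m₁g cos 39° = 47.981 N.
Kinetic friction opposes the box's motion up the incline: f = μN = 0.11 × 47.981 = 5.278 N acting down the slope.
Newton's second law for the box (up-slope positive): T − 38.853 − 5.278 = 6.3 a. For the hanging mass (downward positive): 9 × 9.8 − T = 9 a.
Adding the two equations eliminates T: 44.069 = 15.3 a, so a = 2.8803 m/s².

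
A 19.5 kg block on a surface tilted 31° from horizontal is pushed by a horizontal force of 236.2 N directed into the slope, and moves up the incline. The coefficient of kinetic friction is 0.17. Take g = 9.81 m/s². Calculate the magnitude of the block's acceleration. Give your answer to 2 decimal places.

2.84 m/s²

The horizontal push has components F cos 31° = 236.2 × 0.8572 = 202.471 N up the incline and F sin 31° = 236.2 × 0.5150 = 121.643 N pressing into the surface.
The normal force is therefore N = mg cos 31° + F sin 31° = 163.978 + 121.643 = 285.621 N, and kinetic friction down the slope is μN = 0.17 × 285.621 = 48.556 N.
Along the incline: F cos 31° − mg sin 31° − μN = ma, so 202.471 − 98.517 − 48.556 = 19.5 a, giving a = 2.8409 m/s².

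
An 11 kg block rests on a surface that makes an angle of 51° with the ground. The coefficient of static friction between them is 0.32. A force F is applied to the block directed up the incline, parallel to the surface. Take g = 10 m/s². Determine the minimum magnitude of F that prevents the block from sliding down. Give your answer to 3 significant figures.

63.3 N

The normal force is N = mg cos 51° = 69.225 N. With F at its minimum the block is on the verge of sliding down, so static friction is at its maximum μ_s N = 0.32 × 69.225 = 22.152 N and acts up the slope.
Equilibrium along the incline: F + μ_s N = mg sin 51°, so F = 85.486 − 22.152 = 63.334 N.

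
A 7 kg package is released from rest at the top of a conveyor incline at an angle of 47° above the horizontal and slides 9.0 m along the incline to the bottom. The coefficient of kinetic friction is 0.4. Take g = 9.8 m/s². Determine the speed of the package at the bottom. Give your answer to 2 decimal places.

8.99 m/s

The weight component along the incline is mg sin 47° = 50.171 N and the normal force is N = mg cos 47° = 46.785 N.
Friction up the slope is f = μN = 0.4 × 46.785 = 18.714 N, so the net downslope force is 50.171 − 18.714 = 31.457 N and a = 31.457 / 7 = 4.4939 m/s².
Starting from rest over a distance of 9.0 m, v² = 2aL = 2 × 4.4939 × 9.0 = 80.8902, so v = 8.9939 m/s.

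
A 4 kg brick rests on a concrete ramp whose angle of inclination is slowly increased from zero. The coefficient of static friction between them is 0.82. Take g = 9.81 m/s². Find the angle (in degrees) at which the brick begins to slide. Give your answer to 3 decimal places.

At the threshold of sliding, static friction is at its maximum μ_s N and exactly balances the weight component along the incline: mg sin θ = μ_s mg cos θ.
Hence tan θ = μ_s = 0.82, so θ = arctan(0.82) = 39.3518°.

39.352°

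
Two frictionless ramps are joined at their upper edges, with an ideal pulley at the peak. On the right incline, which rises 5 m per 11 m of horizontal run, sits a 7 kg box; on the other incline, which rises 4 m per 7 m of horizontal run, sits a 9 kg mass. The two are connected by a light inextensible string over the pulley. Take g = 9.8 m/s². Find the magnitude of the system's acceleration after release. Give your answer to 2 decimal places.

Resolve each weight along its own incline: the 7 kg mass has component 7 × 9.8 × sin 24.44° = 28.387 N down its slope, and the 9 kg mass has 9 × 9.8 × sin 29.74° = 43.759 N down its slope.
The 9 kg side's 43.759 N exceeds the other side's 28.387 N, so that mass slides down and the 7 kg mass slides up. Taking that direction as positive, Newton's second law for the whole system gives 43.759 − 28.387 = (7 + 9) a, so a = 15.372 / 16 = 0.9607 m/s².

0.96 m/s²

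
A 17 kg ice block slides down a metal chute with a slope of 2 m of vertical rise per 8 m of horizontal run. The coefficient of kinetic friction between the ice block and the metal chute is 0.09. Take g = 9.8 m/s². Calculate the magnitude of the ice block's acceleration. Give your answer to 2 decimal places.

Resolving the weight along the incline: the component pulling the ice block down the slope is mg sin 14.04° = 17 × 9.8 × 0.2425 = 40.401 N, and the normal force is N = mg cos 14.04° = 17 × 9.8 × 0.9701 = 161.619 N.
Kinetic friction acts up the slope with magnitude f = μN = 0.09 × 161.619 = 14.546 N.
Net force along the incline is 40.401 − 14.546 = 25.855 N, so a = 25.855 / 17 = 1.5209 m/s².

1.52 m/s²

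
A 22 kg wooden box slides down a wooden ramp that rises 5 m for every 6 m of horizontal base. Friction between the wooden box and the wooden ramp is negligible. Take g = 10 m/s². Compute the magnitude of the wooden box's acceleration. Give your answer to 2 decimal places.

6.40 m/s²

Resolving the weight along the incline: the component pulling the wooden box down the slope is mg sin 39.81° = 22 × 10 × 0.6402 = 140.844 N, and the normal force is N = mg cos 39.81° = 22 × 10 × 0.7682 = 169.004 N.
With no friction the net force along the incline is 140.844 N, so a = g sin 39.81° = 140.844 / 22 = 6.4020 m/s².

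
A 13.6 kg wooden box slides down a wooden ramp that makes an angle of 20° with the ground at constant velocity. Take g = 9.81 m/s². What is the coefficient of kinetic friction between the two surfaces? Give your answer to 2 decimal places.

At constant velocity the net force along the incline is zero: mg sin 20° = μ mg cos 20°.
So μ = tan 20° = 0.3420 / 0.9397 = 0.3639.

0.36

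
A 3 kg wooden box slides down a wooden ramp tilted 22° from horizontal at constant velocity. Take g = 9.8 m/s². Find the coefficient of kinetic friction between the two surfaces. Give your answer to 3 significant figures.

0.404

At constant velocity the net force along the incline is zero: mg sin 22° = μ mg cos 22°.
So μ = tan 22° = 0.3746 / 0.9272 = 0.4040.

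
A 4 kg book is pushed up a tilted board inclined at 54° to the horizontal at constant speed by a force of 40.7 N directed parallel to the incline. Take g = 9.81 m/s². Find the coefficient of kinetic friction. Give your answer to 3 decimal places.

0.388

At constant speed ΣF = 0 along the incline. The applied 40.7 N acts up the slope; the weight component mg sin 54° = 31.746 N and kinetic friction μN both act down the slope.
So 40.7 = 31.746 + μ × 23.065, giving μ = (40.7 − 31.746) / 23.065 = 0.3882.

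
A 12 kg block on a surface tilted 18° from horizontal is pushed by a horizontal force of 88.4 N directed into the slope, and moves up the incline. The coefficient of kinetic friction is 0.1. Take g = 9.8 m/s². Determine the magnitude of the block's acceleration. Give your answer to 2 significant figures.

2.8 m/s²

The horizontal push has components F cos 18° = 88.4 × 0.9511 = 84.077 N up the incline and F sin 18° = 88.4 × 0.3090 = 27.316 N pressing into the surface.
The normal force is therefore N = mg cos 18° + F sin 18° = 111.849 + 27.316 = 139.165 N, and kinetic friction down the slope is μN = 0.1 × 139.165 = 13.916 N.
Along the incline: F cos 18° − mg sin 18° − μN = ma, so 84.077 − 36.338 − 13.916 = 12 a, giving a = 2.8186 m/s².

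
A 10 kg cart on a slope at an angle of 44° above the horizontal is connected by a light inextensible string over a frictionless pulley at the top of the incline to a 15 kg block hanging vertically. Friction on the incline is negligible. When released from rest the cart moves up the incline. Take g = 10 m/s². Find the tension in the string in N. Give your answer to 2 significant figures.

100 N

For the cart on the incline: the weight component along the slope is m₁g sin 44° = 10 × 10 × 0.6947 = 69.470 N and the normal force is N = m₁g cos 44° = 71.934 N.
Newton's second law for the cart (up-slope positive): T − 69.470 = 10 a. For the hanging block (downward positive): 15 × 10 − T = 15 a.
Adding the two equations eliminates T: 80.530 = 25 a, so a = 3.2212 m/s².
Then from the hanging block's equation, T = 15 × (10 − 3.2212) = 101.682 N.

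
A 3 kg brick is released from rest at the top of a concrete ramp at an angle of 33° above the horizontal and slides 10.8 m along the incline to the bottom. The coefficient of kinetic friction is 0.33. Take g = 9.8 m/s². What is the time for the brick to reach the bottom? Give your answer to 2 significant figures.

The weight component along the incline is mg sin 33° = 16.012 N and the normal force is N = mg cos 33° = 24.657 N.
Friction up the slope is f = μN = 0.33 × 24.657 = 8.137 N, so the net downslope force is 16.012 − 8.137 = 7.875 N and a = 7.875 / 3 = 2.6250 m/s².
Starting from rest, L = ½at², so t = √(2L/a) = √(2 × 10.8 / 2.6250) = 2.8685 s.

2.9 s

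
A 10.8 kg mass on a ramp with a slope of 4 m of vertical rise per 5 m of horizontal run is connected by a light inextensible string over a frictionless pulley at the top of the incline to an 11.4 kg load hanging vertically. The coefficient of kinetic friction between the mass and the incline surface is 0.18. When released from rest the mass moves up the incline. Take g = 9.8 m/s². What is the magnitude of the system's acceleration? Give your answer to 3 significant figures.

1.38 m/s²

For the mass on the incline: the weight component along the slope is m₁g sin 38.66° = 10.8 × 9.8 × 0.6247 = 66.118 N and the normal force is N = m₁g cos 38.66° = 82.647 N.
Kinetic friction opposes the mass's motion up the incline: f = μN = 0.18 × 82.647 = 14.876 N acting down the slope.
Newton's second law for the mass (up-slope positive): T − 66.118 − 14.876 = 10.8 a. For the hanging load (downward positive): 11.4 × 9.8 − T = 11.4 a.
Adding the two equations eliminates T: 30.726 = 22.2 a, so a = 1.3841 m/s².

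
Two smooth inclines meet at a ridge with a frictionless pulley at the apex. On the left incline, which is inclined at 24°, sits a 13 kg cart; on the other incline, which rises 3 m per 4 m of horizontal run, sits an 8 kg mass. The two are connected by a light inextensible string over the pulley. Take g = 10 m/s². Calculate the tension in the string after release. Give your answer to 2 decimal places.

Resolve each weight along its own incline: the 13 kg mass has component 13 × 10 × sin 24° = 52.876 N down its slope, and the 8 kg mass has 8 × 10 × sin 36.87° = 48.000 N down its slope.
The 13 kg side's 52.876 N exceeds the other side's 48.000 N, so that mass slides down and the 8 kg mass slides up. Taking that direction as positive, Newton's second law for the whole system gives 52.876 − 48.000 = (13 + 8) a, so a = 4.876 / 21 = 0.2322 m/s².
For the 8 kg mass (up-slope positive): T − 48.000 = 8 × 0.2322, so T = 49.858 N.

49.86 N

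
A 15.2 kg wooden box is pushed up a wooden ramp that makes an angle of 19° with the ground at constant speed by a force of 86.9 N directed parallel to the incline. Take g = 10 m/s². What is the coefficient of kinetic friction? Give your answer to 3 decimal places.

0.260

At constant speed ΣF = 0 along the incline. The applied 86.9 N acts up the slope; the weight component mg sin 19° = 49.486 N and kinetic friction μN both act down the slope.
So 86.9 = 49.486 + μ × 143.719, giving μ = (86.9 − 49.486) / 143.719 = 0.2603.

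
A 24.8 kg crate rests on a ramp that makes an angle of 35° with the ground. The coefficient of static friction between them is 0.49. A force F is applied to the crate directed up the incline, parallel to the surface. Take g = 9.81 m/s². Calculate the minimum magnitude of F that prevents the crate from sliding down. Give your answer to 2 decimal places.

The normal force is N = mg cos 35° = 199.290 N. With F at its minimum the crate is on the verge of sliding down, so static friction is at its maximum μ_s N = 0.49 × 199.290 = 97.652 N and acts up the slope.
Equilibrium along the incline: F + μ_s N = mg sin 35°, so F = 139.544 − 97.652 = 41.892 N.

41.89 N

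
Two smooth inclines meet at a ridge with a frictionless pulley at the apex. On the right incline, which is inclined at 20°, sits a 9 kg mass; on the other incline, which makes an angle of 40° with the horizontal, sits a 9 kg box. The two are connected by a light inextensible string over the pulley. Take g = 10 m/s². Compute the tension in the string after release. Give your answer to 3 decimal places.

Resolve each weight along its own incline: the 9 kg mass has component 9 × 10 × sin 20° = 30.782 N down its slope, and the 9 kg mass has 9 × 10 × sin 40° = 57.851 N down its slope.
The 9 kg side's 57.851 N exceeds the other side's 30.782 N, so that mass slides down and the 9 kg mass slides up. Taking that direction as positive, Newton's second law for the whole system gives 57.851 − 30.782 = (9 + 9) a, so a = 27.069 / 18 = 1.5038 m/s².
For the 9 kg mass (up-slope positive): T − 30.782 = 9 × 1.5038, so T = 44.316 N.

44.316 N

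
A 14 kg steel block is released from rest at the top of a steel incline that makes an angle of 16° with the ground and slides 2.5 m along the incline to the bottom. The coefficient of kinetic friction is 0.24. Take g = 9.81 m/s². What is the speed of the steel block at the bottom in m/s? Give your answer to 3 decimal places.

The weight component along the incline is mg sin 16° = 37.856 N and the normal force is N = mg cos 16° = 132.020 N.
Friction up the slope is f = μN = 0.24 × 132.020 = 31.685 N, so the net downslope force is 37.856 − 31.685 = 6.171 N and a = 6.171 / 14 = 0.4408 m/s².
Starting from rest over a distance of 2.5 m, v² = 2aL = 2 × 0.4408 × 2.5 = 2.2040, so v = 1.4846 m/s.

1.485 m/s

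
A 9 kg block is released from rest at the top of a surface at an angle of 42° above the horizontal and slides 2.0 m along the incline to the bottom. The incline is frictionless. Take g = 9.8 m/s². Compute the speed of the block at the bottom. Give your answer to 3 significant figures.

The weight component along the incline is mg sin 42° = 59.017 N and the normal force is N = mg cos 42° = 65.545 N.
With no friction, a = g sin 42° = 6.5575 m/s².
Starting from rest over a distance of 2.0 m, v² = 2aL = 2 × 6.5575 × 2.0 = 26.2300, so v = 5.1215 m/s.

5.12 m/s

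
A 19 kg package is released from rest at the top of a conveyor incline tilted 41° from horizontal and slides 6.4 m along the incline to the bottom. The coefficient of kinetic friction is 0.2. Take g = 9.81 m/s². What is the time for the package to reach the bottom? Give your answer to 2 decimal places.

The weight component along the incline is mg sin 41° = 122.283 N and the normal force is N = mg cos 41° = 140.670 N.
Friction up the slope is f = μN = 0.2 × 140.670 = 28.134 N, so the net downslope force is 122.283 − 28.134 = 94.149 N and a = 94.149 / 19 = 4.9552 m/s².
Starting from rest, L = ½at², so t = √(2L/a) = √(2 × 6.4 / 4.9552) = 1.6072 s.

1.61 s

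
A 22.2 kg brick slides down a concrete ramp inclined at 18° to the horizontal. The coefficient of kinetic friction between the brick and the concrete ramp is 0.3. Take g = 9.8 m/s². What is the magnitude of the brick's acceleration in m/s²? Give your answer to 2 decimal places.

Resolving the weight along the incline: the component pulling the brick down the slope is mg sin 18° = 22.2 × 9.8 × 0.3090 = 67.226 N, and the normal force is N = mg cos 18° = 22.2 × 9.8 × 0.9511 = 206.921 N.
Kinetic friction acts up the slope with magnitude f = μN = 0.3 × 206.921 = 62.076 N.
Net force along the incline is 67.226 − 62.076 = 5.150 N, so a = 5.150 / 22.2 = 0.2320 m/s².

0.23 m/s²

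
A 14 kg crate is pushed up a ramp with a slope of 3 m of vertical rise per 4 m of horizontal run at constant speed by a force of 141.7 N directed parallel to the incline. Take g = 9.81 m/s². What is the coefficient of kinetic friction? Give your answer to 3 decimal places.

At constant speed ΣF = 0 along the incline. The applied 141.7 N acts up the slope; the weight component mg sin 36.87° = 82.404 N and kinetic friction μN both act down the slope.
So 141.7 = 82.404 + μ × 109.872, giving μ = (141.7 − 82.404) / 109.872 = 0.5397.

0.540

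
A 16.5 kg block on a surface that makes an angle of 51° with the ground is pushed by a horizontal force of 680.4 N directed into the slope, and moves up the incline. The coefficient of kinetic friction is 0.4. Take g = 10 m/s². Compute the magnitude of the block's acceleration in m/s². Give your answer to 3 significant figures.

2.84 m/s²

The horizontal push has components F cos 51° = 680.4 × 0.6293 = 428.176 N up the incline and F sin 51° = 680.4 × 0.7771 = 528.739 N pressing into the surface.
The normal force is therefore N = mg cos 51° + F sin 51° = 103.834 + 528.739 = 632.573 N, and kinetic friction down the slope is μN = 0.4 × 632.573 = 253.029 N.
Along the incline: F cos 51° − mg sin 51° − μN = ma, so 428.176 − 128.221 − 253.029 = 16.5 a, giving a = 2.8440 m/s².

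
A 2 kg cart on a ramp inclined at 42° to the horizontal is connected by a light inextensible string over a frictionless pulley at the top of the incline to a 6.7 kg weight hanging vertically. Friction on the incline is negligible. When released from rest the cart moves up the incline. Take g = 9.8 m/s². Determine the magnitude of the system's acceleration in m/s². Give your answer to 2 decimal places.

For the cart on the incline: the weight component along the slope is m₁g sin 42° = 2 × 9.8 × 0.6691 = 13.114 N and the normal force is N = m₁g cos 42° = 14.566 N.
Newton's second law for the cart (up-slope positive): T − 13.114 = 2 a. For the hanging weight (downward positive): 6.7 × 9.8 − T = 6.7 a.
Adding the two equations eliminates T: 52.546 = 8.7 a, so a = 6.0398 m/s².

6.04 m/s²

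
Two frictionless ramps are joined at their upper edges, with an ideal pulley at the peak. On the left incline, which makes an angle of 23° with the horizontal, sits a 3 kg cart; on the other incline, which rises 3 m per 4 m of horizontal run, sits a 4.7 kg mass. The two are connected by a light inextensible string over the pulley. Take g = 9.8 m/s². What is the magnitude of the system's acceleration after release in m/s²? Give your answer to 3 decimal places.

2.097 m/s²

Resolve each weight along its own incline: the 3 kg mass has component 3 × 9.8 × sin 23° = 11.487 N down its slope, and the 4.7 kg mass has 4.7 × 9.8 × sin 36.87° = 27.636 N down its slope.
The 4.7 kg side's 27.636 N exceeds the other side's 11.487 N, so that mass slides down and the 3 kg mass slides up. Taking that direction as positive, Newton's second law for the whole system gives 27.636 − 11.487 = (3 + 4.7) a, so a = 16.149 / 7.7 = 2.0973 m/s².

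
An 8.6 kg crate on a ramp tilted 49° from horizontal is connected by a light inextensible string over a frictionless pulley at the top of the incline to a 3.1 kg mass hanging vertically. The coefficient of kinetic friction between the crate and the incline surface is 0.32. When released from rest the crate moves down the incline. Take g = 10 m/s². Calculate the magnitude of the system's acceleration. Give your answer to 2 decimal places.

For the crate on the incline: the weight component along the slope is m₁g sin 49° = 8.6 × 10 × 0.7547 = 64.904 N and the normal force is N = m₁g cos 49° = 56.421 N.
Kinetic friction opposes the crate's motion down the incline: f = μN = 0.32 × 56.421 = 18.055 N acting up the slope.
Newton's second law for the crate (down-slope positive): 64.904 − 18.055 − T = 8.6 a. For the hanging mass (upward positive): T − 3.1 × 10 = 3.1 a.
Adding the two equations eliminates T: 15.849 = 11.7 a, so a = 1.3546 m/s².

1.35 m/s²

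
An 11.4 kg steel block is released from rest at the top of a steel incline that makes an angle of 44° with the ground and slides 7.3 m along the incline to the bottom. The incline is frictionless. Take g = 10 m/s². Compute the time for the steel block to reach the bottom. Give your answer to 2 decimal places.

The weight component along the incline is mg sin 44° = 79.191 N and the normal force is N = mg cos 44° = 82.005 N.
With no friction, a = g sin 44° = 6.9466 m/s².
Starting from rest, L = ½at², so t = √(2L/a) = √(2 × 7.3 / 6.9466) = 1.4497 s.

1.45 s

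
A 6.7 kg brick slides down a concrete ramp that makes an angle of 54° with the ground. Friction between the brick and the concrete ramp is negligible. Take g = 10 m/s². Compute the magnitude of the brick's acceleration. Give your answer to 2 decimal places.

Resolving the weight along the incline: the component pulling the brick down the slope is mg sin 54° = 6.7 × 10 × 0.8090 = 54.203 N, and the normal force is N = mg cos 54° = 6.7 × 10 × 0.5878 = 39.383 N.
With no friction the net force along the incline is 54.203 N, so a = g sin 54° = 54.203 / 6.7 = 8.0900 m/s².

8.09 m/s²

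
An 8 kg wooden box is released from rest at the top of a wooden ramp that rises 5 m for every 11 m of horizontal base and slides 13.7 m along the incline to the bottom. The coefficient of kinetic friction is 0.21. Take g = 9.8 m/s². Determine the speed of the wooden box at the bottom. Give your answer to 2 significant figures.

7.7 m/s

The weight component along the incline is mg sin 24.44° = 32.442 N and the normal force is N = mg cos 24.44° = 71.373 N.
Friction up the slope is f = μN = 0.21 × 71.373 = 14.988 N, so the net downslope force is 32.442 − 14.988 = 17.454 N and a = 17.454 / 8 = 2.1818 m/s².
Starting from rest over a distance of 13.7 m, v² = 2aL = 2 × 2.1818 × 13.7 = 59.7813, so v = 7.7318 m/s.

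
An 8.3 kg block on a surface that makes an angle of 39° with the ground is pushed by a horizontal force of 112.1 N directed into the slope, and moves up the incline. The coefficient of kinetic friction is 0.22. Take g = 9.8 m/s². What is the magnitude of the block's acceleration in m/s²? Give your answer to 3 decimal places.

The horizontal push has components F cos 39° = 112.1 × 0.7771 = 87.113 N up the incline and F sin 39° = 112.1 × 0.6293 = 70.545 N pressing into the surface.
The normal force is therefore N = mg cos 39° + F sin 39° = 63.209 + 70.545 = 133.754 N, and kinetic friction down the slope is μN = 0.22 × 133.754 = 29.426 N.
Along the incline: F cos 39° − mg sin 39° − μN = ma, so 87.113 − 51.187 − 29.426 = 8.3 a, giving a = 0.7831 m/s².

0.783 m/s²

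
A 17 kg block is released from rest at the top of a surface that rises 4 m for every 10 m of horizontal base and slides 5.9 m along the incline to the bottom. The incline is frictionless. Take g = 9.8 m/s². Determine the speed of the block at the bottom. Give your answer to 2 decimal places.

The weight component along the incline is mg sin 21.80° = 61.874 N and the normal force is N = mg cos 21.80° = 154.684 N.
With no friction, a = g sin 21.80° = 3.6396 m/s².
Starting from rest over a distance of 5.9 m, v² = 2aL = 2 × 3.6396 × 5.9 = 42.9473, so v = 6.5534 m/s.

6.55 m/s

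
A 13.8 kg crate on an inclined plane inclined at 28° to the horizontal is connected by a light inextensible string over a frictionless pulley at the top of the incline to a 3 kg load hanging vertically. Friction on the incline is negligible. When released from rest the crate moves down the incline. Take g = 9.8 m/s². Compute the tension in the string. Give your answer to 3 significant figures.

35.5 N

For the crate on the incline: the weight component along the slope is m₁g sin 28° = 13.8 × 9.8 × 0.4695 = 63.495 N and the normal force is N = m₁g cos 28° = 119.410 N.
Newton's second law for the crate (down-slope positive): 63.495 − T = 13.8 a. For the hanging load (upward positive): T − 3 × 9.8 = 3 a.
Adding the two equations eliminates T: 34.095 = 16.8 a, so a = 2.0295 m/s².
Then from the hanging load's equation, T = 3 × (9.8 + 2.0295) = 35.489 N.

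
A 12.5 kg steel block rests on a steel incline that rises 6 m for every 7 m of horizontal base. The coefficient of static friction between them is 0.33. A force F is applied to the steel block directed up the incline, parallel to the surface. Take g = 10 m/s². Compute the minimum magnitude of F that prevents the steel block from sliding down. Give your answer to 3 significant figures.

The normal force is N = mg cos 40.60° = 94.907 N. With F at its minimum the steel block is on the verge of sliding down, so static friction is at its maximum μ_s N = 0.33 × 94.907 = 31.319 N and acts up the slope.
Equilibrium along the incline: F + μ_s N = mg sin 40.60°, so F = 81.349 − 31.319 = 50.030 N.

50.0 N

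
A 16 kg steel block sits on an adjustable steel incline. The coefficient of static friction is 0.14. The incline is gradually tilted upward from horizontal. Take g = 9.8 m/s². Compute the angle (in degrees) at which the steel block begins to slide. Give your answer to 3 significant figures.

7.97°

At the threshold of sliding, static friction is at its maximum μ_s N and exactly balances the weight component along the incline: mg sin θ = μ_s mg cos θ.
Hence tan θ = μ_s = 0.14, so θ = arctan(0.14) = 7.9696°.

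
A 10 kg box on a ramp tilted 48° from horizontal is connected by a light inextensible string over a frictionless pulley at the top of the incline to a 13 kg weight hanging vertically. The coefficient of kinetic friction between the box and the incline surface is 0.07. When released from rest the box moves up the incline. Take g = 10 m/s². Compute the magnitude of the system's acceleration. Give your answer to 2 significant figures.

For the box on the incline: the weight component along the slope is m₁g sin 48° = 10 × 10 × 0.7431 = 74.310 N and the normal force is N = m₁g cos 48° = 66.913 N.
Kinetic friction opposes the box's motion up the incline: f = μN = 0.07 × 66.913 = 4.684 N acting down the slope.
Newton's second law for the box (up-slope positive): T − 74.310 − 4.684 = 10 a. For the hanging weight (downward positive): 13 × 10 − T = 13 a.
Adding the two equations eliminates T: 51.006 = 23 a, so a = 2.2177 m/s².

2.2 m/s²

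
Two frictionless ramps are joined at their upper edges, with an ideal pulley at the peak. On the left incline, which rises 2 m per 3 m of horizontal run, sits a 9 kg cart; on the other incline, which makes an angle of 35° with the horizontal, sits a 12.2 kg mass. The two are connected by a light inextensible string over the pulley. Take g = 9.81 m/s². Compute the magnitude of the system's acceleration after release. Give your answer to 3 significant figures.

0.928 m/s²

Resolve each weight along its own incline: the 9 kg mass has component 9 × 9.81 × sin 33.69° = 48.974 N down its slope, and the 12.2 kg mass has 12.2 × 9.81 × sin 35° = 68.647 N down its slope.
The 12.2 kg side's 68.647 N exceeds the other side's 48.974 N, so that mass slides down and the 9 kg mass slides up. Taking that direction as positive, Newton's second law for the whole system gives 68.647 − 48.974 = (9 + 12.2) a, so a = 19.673 / 21.2 = 0.9280 m/s².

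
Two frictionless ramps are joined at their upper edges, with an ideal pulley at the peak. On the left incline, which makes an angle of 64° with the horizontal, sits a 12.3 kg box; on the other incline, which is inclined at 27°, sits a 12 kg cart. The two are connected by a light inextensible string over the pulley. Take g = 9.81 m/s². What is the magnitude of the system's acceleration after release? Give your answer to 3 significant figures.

2.26 m/s²

Resolve each weight along its own incline: the 12.3 kg mass has component 12.3 × 9.81 × sin 64° = 108.451 N down its slope, and the 12 kg mass has 12 × 9.81 × sin 27° = 53.444 N down its slope.
The 12.3 kg side's 108.451 N exceeds the other side's 53.444 N, so that mass slides down and the 12 kg mass slides up. Taking that direction as positive, Newton's second law for the whole system gives 108.451 − 53.444 = (12.3 + 12) a, so a = 55.007 / 24.3 = 2.2637 m/s².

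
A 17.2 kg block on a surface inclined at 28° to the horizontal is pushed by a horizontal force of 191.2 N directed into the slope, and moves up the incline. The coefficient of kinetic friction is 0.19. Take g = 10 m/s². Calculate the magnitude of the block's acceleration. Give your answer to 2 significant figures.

The horizontal push has components F cos 28° = 191.2 × 0.8829 = 168.810 N up the incline and F sin 28° = 191.2 × 0.4695 = 89.768 N pressing into the surface.
The normal force is therefore N = mg cos 28° + F sin 28° = 151.859 + 89.768 = 241.627 N, and kinetic friction down the slope is μN = 0.19 × 241.627 = 45.909 N.
Along the incline: F cos 28° − mg sin 28° − μN = ma, so 168.810 − 80.754 − 45.909 = 17.2 a, giving a = 2.4504 m/s².

2.5 m/s²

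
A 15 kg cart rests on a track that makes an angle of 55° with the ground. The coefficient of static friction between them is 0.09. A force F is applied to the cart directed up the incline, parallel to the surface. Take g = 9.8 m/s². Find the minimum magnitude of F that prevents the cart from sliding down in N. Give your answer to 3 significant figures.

113 N

The normal force is N = mg cos 55° = 84.316 N. With F at its minimum the cart is on the verge of sliding down, so static friction is at its maximum μ_s N = 0.09 × 84.316 = 7.588 N and acts up the slope.
Equilibrium along the incline: F + μ_s N = mg sin 55°, so F = 120.415 − 7.588 = 112.827 N.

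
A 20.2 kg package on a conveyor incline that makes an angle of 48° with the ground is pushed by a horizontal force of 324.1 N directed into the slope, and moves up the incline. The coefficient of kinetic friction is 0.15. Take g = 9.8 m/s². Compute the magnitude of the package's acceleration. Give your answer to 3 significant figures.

The horizontal push has components F cos 48° = 324.1 × 0.6691 = 216.855 N up the incline and F sin 48° = 324.1 × 0.7431 = 240.839 N pressing into the surface.
The normal force is therefore N = mg cos 48° + F sin 48° = 132.455 + 240.839 = 373.294 N, and kinetic friction down the slope is μN = 0.15 × 373.294 = 55.994 N.
Along the incline: F cos 48° − mg sin 48° − μN = ma, so 216.855 − 147.104 − 55.994 = 20.2 a, giving a = 0.6810 m/s².

0.681 m/s²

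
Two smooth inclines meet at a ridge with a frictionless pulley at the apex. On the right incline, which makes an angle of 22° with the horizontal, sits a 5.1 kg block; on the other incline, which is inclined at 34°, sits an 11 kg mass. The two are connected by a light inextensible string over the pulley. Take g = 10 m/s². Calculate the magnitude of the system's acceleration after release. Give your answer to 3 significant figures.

2.63 m/s²

Resolve each weight along its own incline: the 5.1 kg mass has component 5.1 × 10 × sin 22° = 19.105 N down its slope, and the 11 kg mass has 11 × 10 × sin 34° = 61.511 N down its slope.
The 11 kg side's 61.511 N exceeds the other side's 19.105 N, so that mass slides down and the 5.1 kg mass slides up. Taking that direction as positive, Newton's second law for the whole system gives 61.511 − 19.105 = (5.1 + 11) a, so a = 42.406 / 16.1 = 2.6339 m/s².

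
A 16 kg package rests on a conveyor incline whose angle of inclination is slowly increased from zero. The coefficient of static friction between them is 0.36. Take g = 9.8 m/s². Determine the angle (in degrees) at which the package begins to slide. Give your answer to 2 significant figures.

At the threshold of sliding, static friction is at its maximum μ_s N and exactly balances the weight component along the incline: mg sin θ = μ_s mg cos θ.
Hence tan θ = μ_s = 0.36, so θ = arctan(0.36) = 19.7989°.

20°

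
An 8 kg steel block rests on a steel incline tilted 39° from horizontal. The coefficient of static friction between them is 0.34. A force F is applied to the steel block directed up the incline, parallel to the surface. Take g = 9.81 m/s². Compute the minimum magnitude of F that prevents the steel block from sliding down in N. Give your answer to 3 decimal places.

The normal force is N = mg cos 39° = 60.990 N. With F at its minimum the steel block is on the verge of sliding down, so static friction is at its maximum μ_s N = 0.34 × 60.990 = 20.737 N and acts up the slope.
Equilibrium along the incline: F + μ_s N = mg sin 39°, so F = 49.389 − 20.737 = 28.652 N.

28.652 N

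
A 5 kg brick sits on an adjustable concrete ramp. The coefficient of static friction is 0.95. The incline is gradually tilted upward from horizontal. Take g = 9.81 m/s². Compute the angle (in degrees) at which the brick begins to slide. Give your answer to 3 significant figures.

43.5°

At the threshold of sliding, static friction is at its maximum μ_s N and exactly balances the weight component along the incline: mg sin θ = μ_s mg cos θ.
Hence tan θ = μ_s = 0.95, so θ = arctan(0.95) = 43.5312°.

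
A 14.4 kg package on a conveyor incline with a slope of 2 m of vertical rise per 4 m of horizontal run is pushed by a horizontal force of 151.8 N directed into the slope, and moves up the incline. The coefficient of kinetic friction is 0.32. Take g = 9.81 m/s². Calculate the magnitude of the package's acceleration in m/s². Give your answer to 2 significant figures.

0.73 m/s²

The horizontal push has components F cos 26.57° = 151.8 × 0.8944 = 135.770 N up the incline and F sin 26.57° = 151.8 × 0.4472 = 67.885 N pressing into the surface.
The normal force is therefore N = mg cos 26.57° + F sin 26.57° = 126.347 + 67.885 = 194.232 N, and kinetic friction down the slope is μN = 0.32 × 194.232 = 62.154 N.
Along the incline: F cos 26.57° − mg sin 26.57° − μN = ma, so 135.770 − 63.173 − 62.154 = 14.4 a, giving a = 0.7252 m/s².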